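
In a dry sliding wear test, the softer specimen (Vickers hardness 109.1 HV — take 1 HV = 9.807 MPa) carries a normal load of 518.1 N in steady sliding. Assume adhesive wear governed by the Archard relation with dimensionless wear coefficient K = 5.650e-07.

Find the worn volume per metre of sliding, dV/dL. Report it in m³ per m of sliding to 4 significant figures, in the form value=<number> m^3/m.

All arithmetic carries full float precision. Intermediates are displayed rounded — a single final rounding to four significant digits.
Convert: Hardness H = 109.1 HV × 9.807 MPa/HV = 1070 MPa = 1.070e+09 Pa.
In SI base units, W = 518.1 N, H = 1.070e+09 Pa, K = 5.650e-07.
Volumetric rate dV/dL = K·W/H, per unit distance: 5.650e-07 · 518.1 / 1.070e+09 = 2.736e-13 m³/m.

value=2.736e-13 m^3/m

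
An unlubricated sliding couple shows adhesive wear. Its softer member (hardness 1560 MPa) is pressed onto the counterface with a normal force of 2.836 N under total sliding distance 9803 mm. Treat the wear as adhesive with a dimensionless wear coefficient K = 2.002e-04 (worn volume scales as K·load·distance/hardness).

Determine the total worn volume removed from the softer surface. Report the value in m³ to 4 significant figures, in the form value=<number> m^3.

The computation holds exact precision. Intermediate values are displayed rounded; rounded once at the end, at 4 significant digits.
Convert: Sliding distance L = 9803 mm = 9.803 m.
Convert: Hardness H = 1560 MPa = 1.560e+09 Pa.
SI base units throughout: W = 2.836 N, H = 1.560e+09 Pa, K = 2.002e-04.
Archard volume V = K·W·L/H = 2.002e-04 · 2.836 · 9.803 / 1.560e+09 = 3.568e-12 m³.

value=3.568e-12 m^3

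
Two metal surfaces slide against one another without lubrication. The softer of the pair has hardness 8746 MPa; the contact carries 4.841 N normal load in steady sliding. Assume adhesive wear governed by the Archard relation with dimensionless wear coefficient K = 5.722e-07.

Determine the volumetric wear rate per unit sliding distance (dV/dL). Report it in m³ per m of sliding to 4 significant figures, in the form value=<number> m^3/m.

value=3.167e-16 m^3/m

The intermediates are printed rounded. The computation carries full float precision; one final rounding: 4 significant figures.
Hardness H = 8746 MPa = 8.746e+09 Pa.
As SI base values: W = 4.841 N, H = 8.746e+09 Pa, K = 5.722e-07.
The wear rate dV/dL = K·W/H (independent of L): 5.722e-07 · 4.841 / 8.746e+09 = 3.167e-16 m³/m.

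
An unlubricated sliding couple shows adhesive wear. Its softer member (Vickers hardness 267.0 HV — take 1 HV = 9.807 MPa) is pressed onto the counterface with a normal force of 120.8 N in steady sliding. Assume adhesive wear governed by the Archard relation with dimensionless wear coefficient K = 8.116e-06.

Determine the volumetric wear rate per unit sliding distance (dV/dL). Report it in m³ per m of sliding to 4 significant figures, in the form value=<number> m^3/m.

The computation runs at full precision, and intermediates are printed rounded; a lone final rounding to 4 significant figures.
Convert: Hardness H = 267.0 HV × 9.807 MPa/HV = 2618 MPa = 2.618e+09 Pa.
SI base units throughout: W = 120.8 N, H = 2.618e+09 Pa, K = 8.116e-06.
Sliding wear rate dV/dL = K·W/H: 8.116e-06 · 120.8 / 2.618e+09 = 3.744e-13 m³/m.

value=3.744e-13 m^3/m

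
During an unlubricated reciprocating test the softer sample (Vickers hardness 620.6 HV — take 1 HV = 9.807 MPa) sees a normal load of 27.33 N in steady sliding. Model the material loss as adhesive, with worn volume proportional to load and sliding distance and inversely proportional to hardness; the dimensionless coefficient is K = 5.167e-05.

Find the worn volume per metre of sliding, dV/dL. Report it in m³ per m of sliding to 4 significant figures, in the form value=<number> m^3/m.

Shown intermediates are rounded — the computation runs at full precision; rounded just once: four significant figures.
Hardness H = 620.6 HV × 9.807 MPa/HV = 6086 MPa = 6.086e+09 Pa.
Collected in SI base units: W = 27.33 N, H = 6.086e+09 Pa, K = 5.167e-05.
Wear rate dV/dL = K·W/H: 5.167e-05 · 27.33 / 6.086e+09 = 2.320e-13 m³/m.

value=2.320e-13 m^3/m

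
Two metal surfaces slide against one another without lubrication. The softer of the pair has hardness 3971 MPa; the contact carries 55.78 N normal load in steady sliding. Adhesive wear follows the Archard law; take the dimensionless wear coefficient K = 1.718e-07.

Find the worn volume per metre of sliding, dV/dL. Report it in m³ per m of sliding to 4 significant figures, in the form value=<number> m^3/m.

All arithmetic keeps full float precision; shown intermediates are rounded — one last rounding to four significant figures.
Hardness H = 3971 MPa = 3.971e+09 Pa.
Restated in SI base units: W = 55.78 N, H = 3.971e+09 Pa, K = 1.718e-07.
The wear rate dV/dL = K·W/H (independent of L): 1.718e-07 · 55.78 / 3.971e+09 = 2.413e-15 m³/m.

value=2.413e-15 m^3/m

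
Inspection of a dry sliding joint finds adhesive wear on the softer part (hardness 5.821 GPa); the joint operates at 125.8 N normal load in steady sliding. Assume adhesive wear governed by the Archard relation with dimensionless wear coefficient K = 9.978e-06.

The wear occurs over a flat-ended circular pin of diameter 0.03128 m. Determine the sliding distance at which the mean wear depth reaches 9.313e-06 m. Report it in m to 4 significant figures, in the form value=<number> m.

value=3.319e+04 m

The computation holds full precision — intermediate values are printed rounded — a lone final rounding, at four significant digits.
Convert: Hardness H = 5.821 GPa = 5.821e+09 Pa.
Convert: Contact area A = π·d²/4 = π·(0.03128 m)²/4 = 7.685e-04 m².
As SI base values: W = 125.8 N, H = 5.821e+09 Pa, K = 9.978e-06.
Limit volume V_lim = h_lim·A = 9.313e-06 · 7.685e-04 = 7.157e-09 m³.
Life L = V_lim·H/(K·W) = 7.157e-09 · 5.821e+09 / (9.978e-06 · 125.8) = 3.319e+04 m.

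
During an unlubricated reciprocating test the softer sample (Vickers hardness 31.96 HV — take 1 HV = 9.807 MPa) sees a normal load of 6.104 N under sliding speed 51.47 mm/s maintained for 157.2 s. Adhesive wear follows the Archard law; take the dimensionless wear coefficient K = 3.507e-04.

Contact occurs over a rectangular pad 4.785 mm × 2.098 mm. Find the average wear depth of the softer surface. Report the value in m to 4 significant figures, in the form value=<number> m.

value=5.505e-06 m

The computation carries full float precision. The intermediates are shown rounded — one last rounding to four significant digits.
Sliding speed v = 51.47 mm/s = 0.05147 m/s. Distance L = v·t = 0.05147 m/s × 157.2 s = 8.091 m.
Hardness H = 31.96 HV × 9.807 MPa/HV = 313.4 MPa = 3.134e+08 Pa.
Pad sides 4.785 mm × 2.098 mm = 0.004785 m × 0.002098 m. Contact area A = 0.004785 m × 0.002098 m = 1.004e-05 m².
Collected in SI base units: W = 6.104 N, H = 3.134e+08 Pa, K = 3.507e-04.
Wear volume V = K·W·L/H = 3.507e-04 · 6.104 · 8.091 / 3.134e+08 = 5.526e-11 m³.
Depth of wear h = V/A = 5.526e-11 / 1.004e-05 = 5.505e-06 m.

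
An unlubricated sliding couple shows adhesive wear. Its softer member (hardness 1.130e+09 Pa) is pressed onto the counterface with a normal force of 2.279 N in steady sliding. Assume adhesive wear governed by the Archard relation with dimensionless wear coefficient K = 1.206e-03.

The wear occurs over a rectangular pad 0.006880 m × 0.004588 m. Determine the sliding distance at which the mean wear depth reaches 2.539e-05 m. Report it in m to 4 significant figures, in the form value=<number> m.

All arithmetic maintains exact precision, and shown intermediates are rounded — rounded just once: four significant figures.
Convert: Contact area A = 0.006880 m × 0.004588 m = 3.157e-05 m².
Restated in SI base units: W = 2.279 N, H = 1.130e+09 Pa, K = 1.206e-03.
Volume at the limit: V_lim = h_lim·A = 2.539e-05 · 3.157e-05 = 8.014e-10 m³.
Thus life L = V_lim·H/(K·W) = 8.014e-10 · 1.130e+09 / (1.206e-03 · 2.279) = 329.5 m.

value=329.5 m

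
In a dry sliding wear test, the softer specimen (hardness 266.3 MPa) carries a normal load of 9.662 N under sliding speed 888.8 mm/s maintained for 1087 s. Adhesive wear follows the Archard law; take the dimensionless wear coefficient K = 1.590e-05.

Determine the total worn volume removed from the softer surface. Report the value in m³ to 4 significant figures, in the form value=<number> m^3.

value=5.573e-10 m^3

All working math carries exact precision. Shown intermediates are rounded. Rounded once at the end, at 4 significant figures.
Sliding speed v = 888.8 mm/s = 0.8888 m/s. Distance L = v·t = 0.8888 m/s × 1087 s = 966.1 m.
Hardness H = 266.3 MPa = 2.663e+08 Pa.
Expressed in SI base units: W = 9.662 N, H = 2.663e+08 Pa, K = 1.590e-05.
Archard volume V = K·W·L/H = 1.590e-05 · 9.662 · 966.1 / 2.663e+08 = 5.573e-10 m³.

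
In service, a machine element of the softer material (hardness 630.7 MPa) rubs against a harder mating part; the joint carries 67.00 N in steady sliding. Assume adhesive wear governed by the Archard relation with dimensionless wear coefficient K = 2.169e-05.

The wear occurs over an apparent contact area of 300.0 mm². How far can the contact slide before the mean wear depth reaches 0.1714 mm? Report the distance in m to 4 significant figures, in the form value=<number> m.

Intermediate values appear rounded, and the algebra keeps full float precision; rounded once at the end: 4 significant figures.
Hardness H = 630.7 MPa = 6.307e+08 Pa.
Contact area A = 300.0 mm² = 3.000e-04 m².
Depth limit h_lim = 0.1714 mm = 1.714e-04 m.
Restated in SI base units: W = 67.00 N, H = 6.307e+08 Pa, K = 2.169e-05.
Allowed volume V_lim = h_lim·A = 1.714e-04 · 3.000e-04 = 5.142e-08 m³.
Sliding life L = V_lim·H/(K·W) = 5.142e-08 · 6.307e+08 / (2.169e-05 · 67.00) = 2.232e+04 m.

value=2.232e+04 m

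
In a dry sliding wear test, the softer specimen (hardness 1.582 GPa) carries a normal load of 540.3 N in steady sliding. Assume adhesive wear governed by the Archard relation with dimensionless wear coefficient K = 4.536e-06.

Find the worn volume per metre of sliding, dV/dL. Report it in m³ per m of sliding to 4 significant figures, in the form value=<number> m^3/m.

Intermediate values are shown rounded. All working math holds full precision; one final rounding to 4 significant digits.
Convert: Hardness H = 1.582 GPa = 1.582e+09 Pa.
Working in SI base units: W = 540.3 N, H = 1.582e+09 Pa, K = 4.536e-06.
Volumetric rate dV/dL = K·W/H (no L dependence): 4.536e-06 · 540.3 / 1.582e+09 = 1.549e-12 m³/m.

value=1.549e-12 m^3/m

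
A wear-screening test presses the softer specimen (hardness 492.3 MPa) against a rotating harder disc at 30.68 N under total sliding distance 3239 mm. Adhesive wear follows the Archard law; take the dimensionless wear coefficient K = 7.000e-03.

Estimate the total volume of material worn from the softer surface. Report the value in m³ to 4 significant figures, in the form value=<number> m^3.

value=1.413e-09 m^3

All working math maintains full float precision; intermediates appear rounded. Rounded just once, at 4 significant figures.
Distance L = 3239 mm = 3.239 m.
Hardness H = 492.3 MPa = 4.923e+08 Pa.
Collected in SI base units: W = 30.68 N, H = 4.923e+08 Pa, K = 7.000e-03.
Apply Archard: V = K·W·L/H = 7.000e-03 · 30.68 · 3.239 / 4.923e+08 = 1.413e-09 m³.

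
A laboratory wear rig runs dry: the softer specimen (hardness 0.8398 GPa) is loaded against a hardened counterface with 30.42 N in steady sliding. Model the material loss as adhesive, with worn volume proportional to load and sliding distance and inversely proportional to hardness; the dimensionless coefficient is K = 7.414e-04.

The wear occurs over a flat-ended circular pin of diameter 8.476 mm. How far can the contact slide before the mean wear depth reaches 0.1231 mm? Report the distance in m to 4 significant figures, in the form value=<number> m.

Each operation runs at exact precision. The intermediates are printed rounded; one final rounding to 4 significant digits.
Hardness H = 0.8398 GPa = 8.398e+08 Pa.
Pin diameter d = 8.476 mm = 0.008476 m. Contact area A = π·d²/4 = π·(0.008476 m)²/4 = 5.643e-05 m².
Depth limit h_lim = 0.1231 mm = 1.231e-04 m.
SI base units throughout: W = 30.42 N, H = 8.398e+08 Pa, K = 7.414e-04.
Allowed volume V_lim = h_lim·A = 1.231e-04 · 5.643e-05 = 6.946e-09 m³.
Inverting, life L = V_lim·H/(K·W) = 6.946e-09 · 8.398e+08 / (7.414e-04 · 30.42) = 258.6 m.

value=258.6 m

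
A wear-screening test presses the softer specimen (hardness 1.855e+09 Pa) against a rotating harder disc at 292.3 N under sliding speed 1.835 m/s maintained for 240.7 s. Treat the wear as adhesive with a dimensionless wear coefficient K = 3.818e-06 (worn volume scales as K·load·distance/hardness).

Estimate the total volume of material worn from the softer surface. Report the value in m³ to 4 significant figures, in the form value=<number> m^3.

Each operation runs at exact precision — the intermediates appear rounded. Rounded once at the end to four significant digits.
Distance covered L = v·t = 1.835 m/s × 240.7 s = 441.7 m.
In SI base units: W = 292.3 N, H = 1.855e+09 Pa, K = 3.818e-06.
Wear volume V = K·W·L/H = 3.818e-06 · 292.3 · 441.7 / 1.855e+09 = 2.657e-10 m³.

value=2.657e-10 m^3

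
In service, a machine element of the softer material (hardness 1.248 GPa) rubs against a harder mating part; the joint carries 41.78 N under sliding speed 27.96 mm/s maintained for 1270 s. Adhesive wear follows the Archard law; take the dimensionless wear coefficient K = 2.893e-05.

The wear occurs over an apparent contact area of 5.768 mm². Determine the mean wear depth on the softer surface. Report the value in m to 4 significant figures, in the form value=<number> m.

The algebra carries exact precision; intermediate values are printed rounded; one last rounding: four significant figures.
Sliding speed v = 27.96 mm/s = 0.02796 m/s. Total distance L = v·t = 0.02796 m/s × 1270 s = 35.51 m.
Hardness H = 1.248 GPa = 1.248e+09 Pa.
Contact area A = 5.768 mm² = 5.768e-06 m².
In SI base units, W = 41.78 N, H = 1.248e+09 Pa, K = 2.893e-05.
The Archard volume V = K·W·L/H = 2.893e-05 · 41.78 · 35.51 / 1.248e+09 = 3.439e-11 m³.
Mean depth h = V/A = 3.439e-11 / 5.768e-06 = 5.962e-06 m.

value=5.962e-06 m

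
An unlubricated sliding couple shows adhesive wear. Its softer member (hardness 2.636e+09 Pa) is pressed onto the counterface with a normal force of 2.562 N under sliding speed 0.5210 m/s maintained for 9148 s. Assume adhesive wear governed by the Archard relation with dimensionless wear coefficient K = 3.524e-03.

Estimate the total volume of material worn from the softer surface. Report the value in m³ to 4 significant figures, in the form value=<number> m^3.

The intermediates are displayed rounded. The algebra carries full float precision. Rounded once at the end: 4 significant digits.
Distance covered L = v·t = 0.5210 m/s × 9148 s = 4766 m.
Collected in SI base units: W = 2.562 N, H = 2.636e+09 Pa, K = 3.524e-03.
By Archard's law, V = K·W·L/H = 3.524e-03 · 2.562 · 4766 / 2.636e+09 = 1.632e-08 m³.

value=1.632e-08 m^3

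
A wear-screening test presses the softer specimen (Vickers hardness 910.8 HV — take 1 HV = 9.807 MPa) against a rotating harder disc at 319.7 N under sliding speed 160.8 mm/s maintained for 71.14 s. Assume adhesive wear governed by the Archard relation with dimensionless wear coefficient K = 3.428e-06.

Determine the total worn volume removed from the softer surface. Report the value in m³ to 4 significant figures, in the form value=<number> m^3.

value=1.404e-12 m^3

All working math holds exact precision; intermediate values appear rounded, and a lone final rounding to 4 significant figures.
Convert: Sliding speed v = 160.8 mm/s = 0.1608 m/s. Path length L = v·t = 0.1608 m/s × 71.14 s = 11.44 m.
Convert: Hardness H = 910.8 HV × 9.807 MPa/HV = 8932 MPa = 8.932e+09 Pa.
As SI base values: W = 319.7 N, H = 8.932e+09 Pa, K = 3.428e-06.
The Archard volume V = K·W·L/H = 3.428e-06 · 319.7 · 11.44 / 8.932e+09 = 1.404e-12 m³.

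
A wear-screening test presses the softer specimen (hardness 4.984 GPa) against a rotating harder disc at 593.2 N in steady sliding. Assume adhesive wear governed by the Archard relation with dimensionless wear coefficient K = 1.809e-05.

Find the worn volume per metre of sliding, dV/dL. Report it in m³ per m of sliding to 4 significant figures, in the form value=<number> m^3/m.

value=2.153e-12 m^3/m

Intermediates are printed rounded — each operation holds exact precision — a lone final rounding: four significant figures.
Convert: Hardness H = 4.984 GPa = 4.984e+09 Pa.
Expressed in SI base units: W = 593.2 N, H = 4.984e+09 Pa, K = 1.809e-05.
Sliding wear rate dV/dL = K·W/H — distance-free: 1.809e-05 · 593.2 / 4.984e+09 = 2.153e-12 m³/m.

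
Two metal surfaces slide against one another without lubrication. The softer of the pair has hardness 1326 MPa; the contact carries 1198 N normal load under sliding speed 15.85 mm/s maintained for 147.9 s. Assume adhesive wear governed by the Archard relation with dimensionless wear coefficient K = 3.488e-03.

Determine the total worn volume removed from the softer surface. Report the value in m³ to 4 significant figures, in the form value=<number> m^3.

Intermediates are printed rounded. Each operation carries full float precision; a single final rounding: 4 significant digits.
Sliding speed v = 15.85 mm/s = 0.01585 m/s. Distance L = v·t = 0.01585 m/s × 147.9 s = 2.344 m.
Hardness H = 1326 MPa = 1.326e+09 Pa.
Working in SI base units: W = 1198 N, H = 1.326e+09 Pa, K = 3.488e-03.
Volume removed: V = K·W·L/H = 3.488e-03 · 1198 · 2.344 / 1.326e+09 = 7.387e-09 m³.

value=7.387e-09 m^3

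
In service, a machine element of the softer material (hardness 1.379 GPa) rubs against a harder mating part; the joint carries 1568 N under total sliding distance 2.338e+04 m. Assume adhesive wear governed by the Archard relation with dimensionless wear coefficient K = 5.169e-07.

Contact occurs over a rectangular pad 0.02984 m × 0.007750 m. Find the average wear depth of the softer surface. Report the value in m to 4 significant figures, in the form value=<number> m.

value=5.942e-05 m

Each operation runs at full precision; displayed values are rounded. Rounded just once: four significant digits.
Convert: Hardness H = 1.379 GPa = 1.379e+09 Pa.
Convert: Contact area A = 0.02984 m × 0.007750 m = 2.313e-04 m².
Working in SI base units: W = 1568 N, H = 1.379e+09 Pa, K = 5.169e-07.
Worn volume V = K·W·L/H = 5.169e-07 · 1568 · 2.338e+04 / 1.379e+09 = 1.374e-08 m³.
Average depth h = V/A = 1.374e-08 / 2.313e-04 = 5.942e-05 m.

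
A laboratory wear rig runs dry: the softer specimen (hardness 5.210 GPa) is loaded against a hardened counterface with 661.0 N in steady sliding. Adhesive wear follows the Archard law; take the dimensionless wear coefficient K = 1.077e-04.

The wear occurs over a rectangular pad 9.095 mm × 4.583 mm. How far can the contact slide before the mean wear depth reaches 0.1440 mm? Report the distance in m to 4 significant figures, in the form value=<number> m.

value=439.3 m

Printed values are rounded. Each operation holds full float precision, and a lone final rounding to 4 significant digits.
Convert: Hardness H = 5.210 GPa = 5.210e+09 Pa.
Convert: Pad sides 9.095 mm × 4.583 mm = 0.009095 m × 0.004583 m. Contact area A = 0.009095 m × 0.004583 m = 4.168e-05 m².
Convert: Depth limit h_lim = 0.1440 mm = 1.440e-04 m.
Working in SI base units: W = 661.0 N, H = 5.210e+09 Pa, K = 1.077e-04.
At the depth limit, V_lim = h_lim·A = 1.440e-04 · 4.168e-05 = 6.002e-09 m³.
Life L = V_lim·H/(K·W) = 6.002e-09 · 5.210e+09 / (1.077e-04 · 661.0) = 439.3 m.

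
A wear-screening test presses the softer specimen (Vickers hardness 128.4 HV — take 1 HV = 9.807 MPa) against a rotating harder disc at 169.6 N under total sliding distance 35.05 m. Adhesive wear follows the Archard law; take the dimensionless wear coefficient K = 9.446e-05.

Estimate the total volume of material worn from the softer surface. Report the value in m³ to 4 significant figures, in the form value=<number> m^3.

value=4.459e-10 m^3

The intermediates are shown rounded — all working math carries full float precision. Rounded just once to four significant figures.
Hardness H = 128.4 HV × 9.807 MPa/HV = 1259 MPa = 1.259e+09 Pa.
Expressed in SI base units: W = 169.6 N, H = 1.259e+09 Pa, K = 9.446e-05.
Archard relation: V = K·W·L/H = 9.446e-05 · 169.6 · 35.05 / 1.259e+09 = 4.459e-10 m³.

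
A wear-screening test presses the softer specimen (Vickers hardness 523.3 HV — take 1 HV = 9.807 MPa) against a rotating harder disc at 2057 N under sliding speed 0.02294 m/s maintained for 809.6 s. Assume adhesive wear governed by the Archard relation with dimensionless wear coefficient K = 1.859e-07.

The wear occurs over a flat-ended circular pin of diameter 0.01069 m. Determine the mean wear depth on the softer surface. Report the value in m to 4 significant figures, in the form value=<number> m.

The intermediates are shown rounded; all arithmetic runs at full precision. Rounded just once: four significant figures.
Sliding distance L = v·t = 0.02294 m/s × 809.6 s = 18.57 m.
Hardness H = 523.3 HV × 9.807 MPa/HV = 5132 MPa = 5.132e+09 Pa.
Contact area A = π·d²/4 = π·(0.01069 m)²/4 = 8.975e-05 m².
Restated in SI base units: W = 2057 N, H = 5.132e+09 Pa, K = 1.859e-07.
Volume removed: V = K·W·L/H = 1.859e-07 · 2057 · 18.57 / 5.132e+09 = 1.384e-12 m³.
Mean depth h = V/A = 1.384e-12 / 8.975e-05 = 1.542e-08 m.

value=1.542e-08 m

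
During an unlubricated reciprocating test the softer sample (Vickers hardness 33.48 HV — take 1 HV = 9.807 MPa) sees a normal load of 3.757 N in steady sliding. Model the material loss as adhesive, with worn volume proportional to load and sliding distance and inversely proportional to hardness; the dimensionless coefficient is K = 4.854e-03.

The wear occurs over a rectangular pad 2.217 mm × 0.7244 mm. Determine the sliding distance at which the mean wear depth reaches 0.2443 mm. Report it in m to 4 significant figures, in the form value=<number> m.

value=7.064 m

Shown intermediates are rounded; the computation carries full float precision. Rounded once at the end, at four significant figures.
Convert: Hardness H = 33.48 HV × 9.807 MPa/HV = 328.3 MPa = 3.283e+08 Pa.
Convert: Pad sides 2.217 mm × 0.7244 mm = 2.217e-03 m × 7.244e-04 m. Contact area A = 2.217e-03 m × 7.244e-04 m = 1.606e-06 m².
Convert: Depth limit h_lim = 0.2443 mm = 2.443e-04 m.
Collected in SI base units: W = 3.757 N, H = 3.283e+08 Pa, K = 4.854e-03.
Volume at the limit: V_lim = h_lim·A = 2.443e-04 · 1.606e-06 = 3.923e-10 m³.
Inverting, life L = V_lim·H/(K·W) = 3.923e-10 · 3.283e+08 / (4.854e-03 · 3.757) = 7.064 m.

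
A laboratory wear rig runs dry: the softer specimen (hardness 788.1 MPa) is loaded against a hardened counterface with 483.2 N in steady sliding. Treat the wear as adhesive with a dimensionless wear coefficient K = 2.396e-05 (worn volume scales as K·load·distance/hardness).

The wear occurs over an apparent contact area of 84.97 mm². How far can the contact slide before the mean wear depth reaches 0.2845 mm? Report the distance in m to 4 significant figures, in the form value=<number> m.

value=1646 m

Displayed values are rounded, and the algebra keeps exact precision — one final rounding: 4 significant figures.
Hardness H = 788.1 MPa = 7.881e+08 Pa.
Contact area A = 84.97 mm² = 8.497e-05 m².
Depth limit h_lim = 0.2845 mm = 2.845e-04 m.
Expressed in SI base units: W = 483.2 N, H = 7.881e+08 Pa, K = 2.396e-05.
Allowed volume V_lim = h_lim·A = 2.845e-04 · 8.497e-05 = 2.417e-08 m³.
Life L = V_lim·H/(K·W) = 2.417e-08 · 7.881e+08 / (2.396e-05 · 483.2) = 1646 m.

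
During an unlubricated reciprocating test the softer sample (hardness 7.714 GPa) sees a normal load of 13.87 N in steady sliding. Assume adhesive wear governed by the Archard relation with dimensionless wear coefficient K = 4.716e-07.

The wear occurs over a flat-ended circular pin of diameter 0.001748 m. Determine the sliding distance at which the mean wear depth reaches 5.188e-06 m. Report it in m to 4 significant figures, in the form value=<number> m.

value=1.468e+04 m

All working math keeps full precision. Shown intermediates are rounded; one last rounding: 4 significant digits.
Convert: Hardness H = 7.714 GPa = 7.714e+09 Pa.
Convert: Contact area A = π·d²/4 = π·(0.001748 m)²/4 = 2.400e-06 m².
As SI base values: W = 13.87 N, H = 7.714e+09 Pa, K = 4.716e-07.
At the depth limit, V_lim = h_lim·A = 5.188e-06 · 2.400e-06 = 1.245e-11 m³.
Sliding life L = V_lim·H/(K·W) = 1.245e-11 · 7.714e+09 / (4.716e-07 · 13.87) = 1.468e+04 m.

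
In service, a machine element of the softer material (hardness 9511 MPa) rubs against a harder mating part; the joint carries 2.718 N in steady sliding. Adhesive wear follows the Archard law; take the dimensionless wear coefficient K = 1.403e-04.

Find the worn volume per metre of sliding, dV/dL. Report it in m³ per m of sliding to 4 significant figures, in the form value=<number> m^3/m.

Intermediates appear rounded. The algebra keeps full float precision; a lone final rounding to four significant digits.
Hardness H = 9511 MPa = 9.511e+09 Pa.
In SI base units, W = 2.718 N, H = 9.511e+09 Pa, K = 1.403e-04.
The wear rate dV/dL = K·W/H: 1.403e-04 · 2.718 / 9.511e+09 = 4.009e-14 m³/m.

value=4.009e-14 m^3/m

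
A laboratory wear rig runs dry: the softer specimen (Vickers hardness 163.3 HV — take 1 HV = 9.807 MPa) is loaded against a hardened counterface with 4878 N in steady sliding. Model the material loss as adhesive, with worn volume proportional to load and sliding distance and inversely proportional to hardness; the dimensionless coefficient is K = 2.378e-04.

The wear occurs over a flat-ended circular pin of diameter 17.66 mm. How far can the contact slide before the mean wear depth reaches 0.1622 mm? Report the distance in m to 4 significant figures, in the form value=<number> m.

Intermediate values are displayed rounded — every step carries full precision — a single final rounding to four significant figures.
Convert: Hardness H = 163.3 HV × 9.807 MPa/HV = 1601 MPa = 1.601e+09 Pa.
Convert: Pin diameter d = 17.66 mm = 0.01766 m. Contact area A = π·d²/4 = π·(0.01766 m)²/4 = 2.449e-04 m².
Convert: Depth limit h_lim = 0.1622 mm = 1.622e-04 m.
Working in SI base units: W = 4878 N, H = 1.601e+09 Pa, K = 2.378e-04.
At the depth limit, V_lim = h_lim·A = 1.622e-04 · 2.449e-04 = 3.973e-08 m³.
Sliding life L = V_lim·H/(K·W) = 3.973e-08 · 1.601e+09 / (2.378e-04 · 4878) = 54.85 m.

value=54.85 m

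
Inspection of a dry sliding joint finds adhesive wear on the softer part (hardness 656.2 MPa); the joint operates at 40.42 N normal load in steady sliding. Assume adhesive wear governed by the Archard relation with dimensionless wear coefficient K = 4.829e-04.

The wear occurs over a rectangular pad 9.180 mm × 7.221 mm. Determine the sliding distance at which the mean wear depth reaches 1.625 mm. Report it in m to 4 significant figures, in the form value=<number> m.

value=3621 m

The algebra carries full precision — printed values are rounded, and one final rounding: 4 significant figures.
Convert: Hardness H = 656.2 MPa = 6.562e+08 Pa.
Convert: Pad sides 9.180 mm × 7.221 mm = 0.009180 m × 0.007221 m. Contact area A = 0.009180 m × 0.007221 m = 6.629e-05 m².
Convert: Depth limit h_lim = 1.625 mm = 0.001625 m.
In SI base units, W = 40.42 N, H = 6.562e+08 Pa, K = 4.829e-04.
At the depth limit, V_lim = h_lim·A = 0.001625 · 6.629e-05 = 1.077e-07 m³.
So the life L = V_lim·H/(K·W) = 1.077e-07 · 6.562e+08 / (4.829e-04 · 40.42) = 3621 m.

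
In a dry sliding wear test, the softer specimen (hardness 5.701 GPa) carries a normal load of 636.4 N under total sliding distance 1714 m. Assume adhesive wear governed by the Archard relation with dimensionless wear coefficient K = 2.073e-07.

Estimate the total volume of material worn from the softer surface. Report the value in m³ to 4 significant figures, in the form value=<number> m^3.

Each operation keeps exact precision; intermediate values are shown rounded. Rounded just once, at four significant figures.
Convert: Hardness H = 5.701 GPa = 5.701e+09 Pa.
SI base units throughout: W = 636.4 N, H = 5.701e+09 Pa, K = 2.073e-07.
The Archard volume V = K·W·L/H = 2.073e-07 · 636.4 · 1714 / 5.701e+09 = 3.966e-11 m³.

value=3.966e-11 m^3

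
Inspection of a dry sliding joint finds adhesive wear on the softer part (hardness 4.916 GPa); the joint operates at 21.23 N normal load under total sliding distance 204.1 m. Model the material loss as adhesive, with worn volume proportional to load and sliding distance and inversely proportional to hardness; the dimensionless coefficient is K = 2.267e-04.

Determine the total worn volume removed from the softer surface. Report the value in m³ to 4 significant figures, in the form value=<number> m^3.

Intermediate values appear rounded, and the algebra keeps exact precision; a lone final rounding: 4 significant digits.
Convert: Hardness H = 4.916 GPa = 4.916e+09 Pa.
In SI base units: W = 21.23 N, H = 4.916e+09 Pa, K = 2.267e-04.
By Archard's law, V = K·W·L/H = 2.267e-04 · 21.23 · 204.1 / 4.916e+09 = 1.998e-10 m³.

value=1.998e-10 m^3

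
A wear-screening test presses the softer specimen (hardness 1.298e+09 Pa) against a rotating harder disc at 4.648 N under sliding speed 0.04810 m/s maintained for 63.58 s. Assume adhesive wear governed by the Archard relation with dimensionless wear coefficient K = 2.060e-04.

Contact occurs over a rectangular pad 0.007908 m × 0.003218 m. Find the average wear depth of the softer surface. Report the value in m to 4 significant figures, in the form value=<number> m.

Intermediate values appear rounded — every step carries full float precision. Rounded once at the end, at four significant figures.
Total distance L = v·t = 0.04810 m/s × 63.58 s = 3.058 m.
Contact area A = 0.007908 m × 0.003218 m = 2.545e-05 m².
Collected in SI base units: W = 4.648 N, H = 1.298e+09 Pa, K = 2.060e-04.
Archard volume V = K·W·L/H = 2.060e-04 · 4.648 · 3.058 / 1.298e+09 = 2.256e-12 m³.
Average depth h = V/A = 2.256e-12 / 2.545e-05 = 8.865e-08 m.

value=8.865e-08 m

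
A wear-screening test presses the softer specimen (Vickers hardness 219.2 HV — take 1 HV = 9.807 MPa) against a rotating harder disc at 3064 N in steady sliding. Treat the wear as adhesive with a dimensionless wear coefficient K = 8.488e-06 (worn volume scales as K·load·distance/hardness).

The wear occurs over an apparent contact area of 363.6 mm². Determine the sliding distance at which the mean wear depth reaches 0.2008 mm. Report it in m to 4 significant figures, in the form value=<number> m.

value=6035 m

All working math maintains full float precision, and the intermediates are displayed rounded, and one final rounding, at four significant digits.
Hardness H = 219.2 HV × 9.807 MPa/HV = 2150 MPa = 2.150e+09 Pa.
Contact area A = 363.6 mm² = 3.636e-04 m².
Depth limit h_lim = 0.2008 mm = 2.008e-04 m.
As SI base values: W = 3064 N, H = 2.150e+09 Pa, K = 8.488e-06.
Permissible volume V_lim = h_lim·A = 2.008e-04 · 3.636e-04 = 7.301e-08 m³.
Sliding life L = V_lim·H/(K·W) = 7.301e-08 · 2.150e+09 / (8.488e-06 · 3064) = 6035 m.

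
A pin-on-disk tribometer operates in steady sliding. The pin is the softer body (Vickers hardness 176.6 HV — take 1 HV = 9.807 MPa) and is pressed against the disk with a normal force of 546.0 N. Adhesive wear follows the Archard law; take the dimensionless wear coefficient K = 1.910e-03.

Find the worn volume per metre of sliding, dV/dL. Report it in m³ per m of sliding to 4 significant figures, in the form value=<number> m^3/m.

Intermediates are displayed rounded. All arithmetic runs at full float precision — rounded just once to four significant figures.
Convert: Hardness H = 176.6 HV × 9.807 MPa/HV = 1732 MPa = 1.732e+09 Pa.
SI base units throughout: W = 546.0 N, H = 1.732e+09 Pa, K = 1.910e-03.
Wear rate dV/dL = K·W/H: 1.910e-03 · 546.0 / 1.732e+09 = 6.021e-10 m³/m.

value=6.021e-10 m^3/m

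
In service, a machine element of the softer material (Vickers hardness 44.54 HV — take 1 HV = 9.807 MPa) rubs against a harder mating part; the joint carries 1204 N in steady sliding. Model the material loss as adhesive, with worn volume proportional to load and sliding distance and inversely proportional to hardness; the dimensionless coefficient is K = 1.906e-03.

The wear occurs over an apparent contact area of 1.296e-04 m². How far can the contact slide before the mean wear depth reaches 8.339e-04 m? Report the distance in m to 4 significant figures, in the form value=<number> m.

All working math holds full float precision, and the intermediates appear rounded; one final rounding, at four significant digits.
Convert: Hardness H = 44.54 HV × 9.807 MPa/HV = 436.8 MPa = 4.368e+08 Pa.
Expressed in SI base units: W = 1204 N, H = 4.368e+08 Pa, K = 1.906e-03.
Allowed volume V_lim = h_lim·A = 8.339e-04 · 1.296e-04 = 1.081e-07 m³.
Life L = V_lim·H/(K·W) = 1.081e-07 · 4.368e+08 / (1.906e-03 · 1204) = 20.57 m.

value=20.57 m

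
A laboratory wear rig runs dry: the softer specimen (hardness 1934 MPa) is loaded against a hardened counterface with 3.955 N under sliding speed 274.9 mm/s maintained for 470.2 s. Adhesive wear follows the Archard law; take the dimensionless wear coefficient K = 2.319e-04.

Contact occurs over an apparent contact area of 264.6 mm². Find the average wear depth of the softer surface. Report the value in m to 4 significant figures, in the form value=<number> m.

Intermediates are printed rounded. The algebra carries full float precision. Rounded just once, at 4 significant digits.
Convert: Sliding speed v = 274.9 mm/s = 0.2749 m/s. Distance L = v·t = 0.2749 m/s × 470.2 s = 129.3 m.
Convert: Hardness H = 1934 MPa = 1.934e+09 Pa.
Convert: Contact area A = 264.6 mm² = 2.646e-04 m².
Restated in SI base units: W = 3.955 N, H = 1.934e+09 Pa, K = 2.319e-04.
By Archard's law, V = K·W·L/H = 2.319e-04 · 3.955 · 129.3 / 1.934e+09 = 6.130e-11 m³.
Depth of wear h = V/A = 6.130e-11 / 2.646e-04 = 2.317e-07 m.

value=2.317e-07 m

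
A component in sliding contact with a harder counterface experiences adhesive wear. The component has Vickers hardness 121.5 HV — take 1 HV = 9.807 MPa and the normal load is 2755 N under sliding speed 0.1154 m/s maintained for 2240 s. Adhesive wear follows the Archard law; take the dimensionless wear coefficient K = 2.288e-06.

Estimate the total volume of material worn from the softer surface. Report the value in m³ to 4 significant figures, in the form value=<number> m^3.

All working math maintains full precision, and the intermediates are printed rounded, and one last rounding: 4 significant figures.
Total distance L = v·t = 0.1154 m/s × 2240 s = 258.5 m.
Hardness H = 121.5 HV × 9.807 MPa/HV = 1192 MPa = 1.192e+09 Pa.
Collected in SI base units: W = 2755 N, H = 1.192e+09 Pa, K = 2.288e-06.
Worn volume V = K·W·L/H = 2.288e-06 · 2755 · 258.5 / 1.192e+09 = 1.367e-09 m³.

value=1.367e-09 m^3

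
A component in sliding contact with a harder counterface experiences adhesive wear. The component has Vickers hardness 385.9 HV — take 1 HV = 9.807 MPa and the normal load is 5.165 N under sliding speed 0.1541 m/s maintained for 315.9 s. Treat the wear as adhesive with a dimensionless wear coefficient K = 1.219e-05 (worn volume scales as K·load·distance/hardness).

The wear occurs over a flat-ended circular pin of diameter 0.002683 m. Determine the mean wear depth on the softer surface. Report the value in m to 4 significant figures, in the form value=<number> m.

Intermediate values are shown rounded. All arithmetic maintains exact precision, and a single final rounding, at 4 significant digits.
Total distance L = v·t = 0.1541 m/s × 315.9 s = 48.68 m.
Hardness H = 385.9 HV × 9.807 MPa/HV = 3785 MPa = 3.785e+09 Pa.
Contact area A = π·d²/4 = π·(0.002683 m)²/4 = 5.654e-06 m².
Restated in SI base units: W = 5.165 N, H = 3.785e+09 Pa, K = 1.219e-05.
Archard volume V = K·W·L/H = 1.219e-05 · 5.165 · 48.68 / 3.785e+09 = 8.099e-13 m³.
Depth of wear h = V/A = 8.099e-13 / 5.654e-06 = 1.432e-07 m.

value=1.432e-07 m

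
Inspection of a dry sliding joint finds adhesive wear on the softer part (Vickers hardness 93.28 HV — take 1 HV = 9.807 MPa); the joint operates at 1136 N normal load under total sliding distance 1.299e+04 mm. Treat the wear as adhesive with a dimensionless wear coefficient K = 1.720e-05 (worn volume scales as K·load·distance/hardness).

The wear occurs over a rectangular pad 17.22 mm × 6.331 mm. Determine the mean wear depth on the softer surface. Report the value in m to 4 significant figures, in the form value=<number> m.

value=2.545e-06 m

Each operation keeps full float precision, and the intermediates appear rounded, and rounded once at the end: 4 significant figures.
Distance L = 1.299e+04 mm = 12.99 m.
Hardness H = 93.28 HV × 9.807 MPa/HV = 914.8 MPa = 9.148e+08 Pa.
Pad sides 17.22 mm × 6.331 mm = 0.01722 m × 0.006331 m. Contact area A = 0.01722 m × 0.006331 m = 1.090e-04 m².
In SI base units: W = 1136 N, H = 9.148e+08 Pa, K = 1.720e-05.
By Archard's law, V = K·W·L/H = 1.720e-05 · 1136 · 12.99 / 9.148e+08 = 2.775e-10 m³.
Mean wear depth h = V/A = 2.775e-10 / 1.090e-04 = 2.545e-06 m.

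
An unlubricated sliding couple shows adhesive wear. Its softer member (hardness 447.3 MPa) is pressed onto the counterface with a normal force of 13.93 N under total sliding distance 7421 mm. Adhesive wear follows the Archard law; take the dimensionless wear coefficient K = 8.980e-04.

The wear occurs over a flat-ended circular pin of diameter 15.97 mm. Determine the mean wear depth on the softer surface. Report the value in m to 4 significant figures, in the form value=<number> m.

Each operation keeps full float precision — the intermediates are printed rounded, and one last rounding: 4 significant digits.
Sliding distance L = 7421 mm = 7.421 m.
Hardness H = 447.3 MPa = 4.473e+08 Pa.
Pin diameter d = 15.97 mm = 0.01597 m. Contact area A = π·d²/4 = π·(0.01597 m)²/4 = 2.003e-04 m².
In SI base units: W = 13.93 N, H = 4.473e+08 Pa, K = 8.980e-04.
Worn volume V = K·W·L/H = 8.980e-04 · 13.93 · 7.421 / 4.473e+08 = 2.075e-10 m³.
Depth of wear h = V/A = 2.075e-10 / 2.003e-04 = 1.036e-06 m.

value=1.036e-06 m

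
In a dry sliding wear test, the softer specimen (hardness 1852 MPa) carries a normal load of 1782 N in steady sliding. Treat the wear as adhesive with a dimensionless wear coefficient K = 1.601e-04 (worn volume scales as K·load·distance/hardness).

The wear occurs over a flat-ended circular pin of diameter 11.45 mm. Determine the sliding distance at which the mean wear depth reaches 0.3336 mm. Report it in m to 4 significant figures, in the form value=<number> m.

value=223.0 m

All arithmetic maintains full precision, and the intermediates are displayed rounded; rounded once at the end to four significant digits.
Convert: Hardness H = 1852 MPa = 1.852e+09 Pa.
Convert: Pin diameter d = 11.45 mm = 0.01145 m. Contact area A = π·d²/4 = π·(0.01145 m)²/4 = 1.030e-04 m².
Convert: Depth limit h_lim = 0.3336 mm = 3.336e-04 m.
In SI base units, W = 1782 N, H = 1.852e+09 Pa, K = 1.601e-04.
Wearable volume V_lim = h_lim·A = 3.336e-04 · 1.030e-04 = 3.435e-08 m³.
So the life L = V_lim·H/(K·W) = 3.435e-08 · 1.852e+09 / (1.601e-04 · 1782) = 223.0 m.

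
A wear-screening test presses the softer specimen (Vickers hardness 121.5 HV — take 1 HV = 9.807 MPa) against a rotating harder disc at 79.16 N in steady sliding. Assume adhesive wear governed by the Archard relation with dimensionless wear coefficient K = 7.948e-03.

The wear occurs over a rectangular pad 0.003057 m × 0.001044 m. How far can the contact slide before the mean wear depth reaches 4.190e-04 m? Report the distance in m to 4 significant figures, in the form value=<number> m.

Intermediates are displayed rounded — every step maintains exact precision, and rounded just once to four significant figures.
Hardness H = 121.5 HV × 9.807 MPa/HV = 1192 MPa = 1.192e+09 Pa.
Contact area A = 0.003057 m × 0.001044 m = 3.192e-06 m².
Collected in SI base units: W = 79.16 N, H = 1.192e+09 Pa, K = 7.948e-03.
Volume at the limit: V_lim = h_lim·A = 4.190e-04 · 3.192e-06 = 1.337e-09 m³.
So the life L = V_lim·H/(K·W) = 1.337e-09 · 1.192e+09 / (7.948e-03 · 79.16) = 2.533 m.

value=2.533 m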